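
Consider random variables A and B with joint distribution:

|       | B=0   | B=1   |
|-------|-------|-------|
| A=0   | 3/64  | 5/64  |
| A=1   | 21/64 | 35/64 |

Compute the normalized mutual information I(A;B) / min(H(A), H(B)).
Marginal P(A) (row sums):
  P(A=0) = 3/64 + 5/64 = 1/8
  P(A=1) = 21/64 + 35/64 = 7/8
Marginal P(B) (column sums):
  P(B=0) = 3/64 + 21/64 = 3/8
  P(B=1) = 5/64 + 35/64 = 5/8

H(A) = -[(1/8)·log₂(1/8) + (7/8)·log₂(7/8)]
  = 0.3750 + 0.1686
  = 0.5436 bits
H(B) = -[(3/8)·log₂(3/8) + (5/8)·log₂(5/8)]
  = 0.5306 + 0.4238
  = 0.9544 bits
H(A,B) = -[(3/64)·log₂(3/64) + (5/64)·log₂(5/64) + (21/64)·log₂(21/64) + (35/64)·log₂(35/64)]
  = 0.2070 + 0.2873 + 0.5275 + 0.4762
  = 1.4980 bits

I(A;B) = H(A) + H(B) - H(A,B)
  = 0.5436 + 0.9544 - 1.4980
  = 0.0000 bits

min(H(A), H(B)) = min(0.5436, 0.9544) = 0.5436 bits
Normalized MI = 0.0000 / 0.5436 = 0.0000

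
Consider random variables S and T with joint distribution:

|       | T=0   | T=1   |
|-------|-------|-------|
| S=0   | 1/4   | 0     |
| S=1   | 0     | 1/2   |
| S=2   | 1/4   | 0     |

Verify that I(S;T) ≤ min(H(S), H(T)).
Marginal P(S) (row sums):
  P(S=0) = 1/4 + 0 = 1/4
  P(S=1) = 0 + 1/2 = 1/2
  P(S=2) = 1/4 + 0 = 1/4
Marginal P(T) (column sums):
  P(T=0) = 1/4 + 0 + 1/4 = 1/2
  P(T=1) = 0 + 1/2 + 0 = 1/2

H(S) = -[(1/4)·log₂(1/4) + (1/2)·log₂(1/2) + (1/4)·log₂(1/4)]
  = 0.5000 + 0.5000 + 0.5000
  = 1.5000 bits
H(T) = -[(1/2)·log₂(1/2) + (1/2)·log₂(1/2)]
  = 0.5000 + 0.5000
  = 1.0000 bits
H(S,T) = -[(1/4)·log₂(1/4) + (1/2)·log₂(1/2) + (1/4)·log₂(1/4)]
  = 0.5000 + 0.5000 + 0.5000
  = 1.5000 bits

I(S;T) = H(S) + H(T) - H(S,T)
  = 1.5000 + 1.0000 - 1.5000
  = 1.0000 bits

min(H(S), H(T)) = min(1.5000, 1.0000) = 1.0000 bits
Since 1.0000 ≤ 1.0000, the bound is satisfied ✓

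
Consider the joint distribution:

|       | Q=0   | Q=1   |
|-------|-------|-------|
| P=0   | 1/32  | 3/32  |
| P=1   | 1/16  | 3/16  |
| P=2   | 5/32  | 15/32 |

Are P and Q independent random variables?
Marginal P(P) (row sums):
  P(P=0) = 1/32 + 3/32 = 1/8
  P(P=1) = 1/16 + 3/16 = 1/4
  P(P=2) = 5/32 + 15/32 = 5/8
Marginal P(Q) (column sums):
  P(Q=0) = 1/32 + 1/16 + 5/32 = 1/4
  P(Q=1) = 3/32 + 3/16 + 15/32 = 3/4

P and Q are independent iff P(P=i,Q=j) = P(P=i)·P(Q=j) for every cell.
  P(P=0)·P(Q=0) = 1/8 × 1/4 = 1/32 = P(P=0,Q=0) ✓
  P(P=0)·P(Q=1) = 1/8 × 3/4 = 3/32 = P(P=0,Q=1) ✓
  P(P=1)·P(Q=0) = 1/4 × 1/4 = 1/16 = P(P=1,Q=0) ✓
  P(P=1)·P(Q=1) = 1/4 × 3/4 = 3/16 = P(P=1,Q=1) ✓
  P(P=2)·P(Q=0) = 5/8 × 1/4 = 5/32 = P(P=2,Q=0) ✓
  P(P=2)·P(Q=1) = 5/8 × 3/4 = 15/32 = P(P=2,Q=1) ✓

Yes, P and Q are independent: every cell factors, so I(P;Q) = 0 bits.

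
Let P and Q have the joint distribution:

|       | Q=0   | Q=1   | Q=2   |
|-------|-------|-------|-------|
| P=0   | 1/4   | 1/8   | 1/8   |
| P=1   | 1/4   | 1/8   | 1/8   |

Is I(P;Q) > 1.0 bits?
Marginal P(P) (row sums):
  P(P=0) = 1/4 + 1/8 + 1/8 = 1/2
  P(P=1) = 1/4 + 1/8 + 1/8 = 1/2
Marginal P(Q) (column sums):
  P(Q=0) = 1/4 + 1/4 = 1/2
  P(Q=1) = 1/8 + 1/8 = 1/4
  P(Q=2) = 1/8 + 1/8 = 1/4

H(P) = -[(1/2)·log₂(1/2) + (1/2)·log₂(1/2)]
  = 0.5000 + 0.5000
  = 1.0000 bits
H(Q) = -[(1/2)·log₂(1/2) + (1/4)·log₂(1/4) + (1/4)·log₂(1/4)]
  = 0.5000 + 0.5000 + 0.5000
  = 1.5000 bits
H(P,Q) = -[(1/4)·log₂(1/4) + (1/8)·log₂(1/8) + (1/8)·log₂(1/8) + (1/4)·log₂(1/4) + (1/8)·log₂(1/8) + (1/8)·log₂(1/8)]
  = 0.5000 + 0.3750 + 0.3750 + 0.5000 + 0.3750 + 0.3750
  = 2.5000 bits

I(P;Q) = H(P) + H(Q) - H(P,Q)
  = 1.0000 + 1.5000 - 2.5000
  = 0.0000 bits

No. I(P;Q) = 0.0000 bits, which is ≤ 1.0 bits.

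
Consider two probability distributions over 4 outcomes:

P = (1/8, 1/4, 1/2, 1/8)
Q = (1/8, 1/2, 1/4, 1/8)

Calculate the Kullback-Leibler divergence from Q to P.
D(P||Q) = Σ P(i) log₂(P(i)/Q(i))
  i=0: (1/8) × log₂((1/8)/(1/8)) = (1/8) × log₂(1) = 0.0000
  i=1: (1/4) × log₂((1/4)/(1/2)) = (1/4) × log₂(1/2) = -0.2500
  i=2: (1/2) × log₂((1/2)/(1/4)) = (1/2) × log₂(2) = 0.5000
  i=3: (1/8) × log₂((1/8)/(1/8)) = (1/8) × log₂(1) = 0.0000
D(P||Q) = 0.0000 - 0.2500 + 0.5000 + 0.0000
  = 0.2500 bits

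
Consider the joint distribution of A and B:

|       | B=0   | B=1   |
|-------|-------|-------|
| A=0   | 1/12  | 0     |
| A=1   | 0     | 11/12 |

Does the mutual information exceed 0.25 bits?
Marginal P(A) (row sums):
  P(A=0) = 1/12 + 0 = 1/12
  P(A=1) = 0 + 11/12 = 11/12
Marginal P(B) (column sums):
  P(B=0) = 1/12 + 0 = 1/12
  P(B=1) = 0 + 11/12 = 11/12

H(A) = -[(1/12)·log₂(1/12) + (11/12)·log₂(11/12)]
  = 0.2987 + 0.1151
  = 0.4138 bits
H(B) = -[(1/12)·log₂(1/12) + (11/12)·log₂(11/12)]
  = 0.2987 + 0.1151
  = 0.4138 bits
H(A,B) = -[(1/12)·log₂(1/12) + (11/12)·log₂(11/12)]
  = 0.2987 + 0.1151
  = 0.4138 bits

I(A;B) = H(A) + H(B) - H(A,B)
  = 0.4138 + 0.4138 - 0.4138
  = 0.4138 bits

Yes. I(A;B) = 0.4138 bits, which is > 0.25 bits.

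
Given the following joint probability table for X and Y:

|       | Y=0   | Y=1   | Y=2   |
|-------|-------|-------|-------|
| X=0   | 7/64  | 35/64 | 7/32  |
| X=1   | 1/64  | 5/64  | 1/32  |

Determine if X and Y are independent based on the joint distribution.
Marginal P(X) (row sums):
  P(X=0) = 7/64 + 35/64 + 7/32 = 7/8
  P(X=1) = 1/64 + 5/64 + 1/32 = 1/8
Marginal P(Y) (column sums):
  P(Y=0) = 7/64 + 1/64 = 1/8
  P(Y=1) = 35/64 + 5/64 = 5/8
  P(Y=2) = 7/32 + 1/32 = 1/4

X and Y are independent iff P(X=i,Y=j) = P(X=i)·P(Y=j) for every cell.
  P(X=0)·P(Y=0) = 7/8 × 1/8 = 7/64 = P(X=0,Y=0) ✓
  P(X=0)·P(Y=1) = 7/8 × 5/8 = 35/64 = P(X=0,Y=1) ✓
  P(X=0)·P(Y=2) = 7/8 × 1/4 = 7/32 = P(X=0,Y=2) ✓
  P(X=1)·P(Y=0) = 1/8 × 1/8 = 1/64 = P(X=1,Y=0) ✓
  P(X=1)·P(Y=1) = 1/8 × 5/8 = 5/64 = P(X=1,Y=1) ✓
  P(X=1)·P(Y=2) = 1/8 × 1/4 = 1/32 = P(X=1,Y=2) ✓

Yes, X and Y are independent: every cell factors, so I(X;Y) = 0 bits.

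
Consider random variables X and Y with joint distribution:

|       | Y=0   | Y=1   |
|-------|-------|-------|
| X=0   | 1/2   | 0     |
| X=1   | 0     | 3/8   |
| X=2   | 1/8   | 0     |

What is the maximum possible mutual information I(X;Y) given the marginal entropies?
The upper bound on mutual information is I(X;Y) ≤ min(H(X), H(Y)).

Marginal P(X) (row sums):
  P(X=0) = 1/2 + 0 = 1/2
  P(X=1) = 0 + 3/8 = 3/8
  P(X=2) = 1/8 + 0 = 1/8
Marginal P(Y) (column sums):
  P(Y=0) = 1/2 + 0 + 1/8 = 5/8
  P(Y=1) = 0 + 3/8 + 0 = 3/8

H(X) = -[(1/2)·log₂(1/2) + (3/8)·log₂(3/8) + (1/8)·log₂(1/8)]
  = 0.5000 + 0.5306 + 0.3750
  = 1.4056 bits
H(Y) = -[(5/8)·log₂(5/8) + (3/8)·log₂(3/8)]
  = 0.4238 + 0.5306
  = 0.9544 bits

Maximum possible I(X;Y) = min(1.4056, 0.9544) = 0.9544 bits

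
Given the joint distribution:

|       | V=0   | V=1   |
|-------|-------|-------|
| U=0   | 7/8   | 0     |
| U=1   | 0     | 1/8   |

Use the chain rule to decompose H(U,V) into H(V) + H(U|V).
By the chain rule: H(U,V) = H(V) + H(U|V)

Marginal P(V) (column sums):
  P(V=0) = 7/8 + 0 = 7/8
  P(V=1) = 0 + 1/8 = 1/8
H(V) = -[(7/8)·log₂(7/8) + (1/8)·log₂(1/8)]
  = 0.1686 + 0.3750
  = 0.5436 bits
H(U|V) = -Σ P(U,V)·log₂ P(U|V), where P(U|V) = P(U,V) / P(V)
  (cells with P(U,V) = 0 contribute 0)
  (U=0,V=0): P(U|V) = (7/8)/(7/8) = 1;  -(7/8)·log₂(1) = 0.0000
  (U=1,V=1): P(U|V) = (1/8)/(1/8) = 1;  -(1/8)·log₂(1) = 0.0000
H(U|V) = 0.0000 + 0.0000
  = 0.0000 bits

H(U,V) = H(V) + H(U|V) = 0.5436 + 0.0000 = 0.5436 bits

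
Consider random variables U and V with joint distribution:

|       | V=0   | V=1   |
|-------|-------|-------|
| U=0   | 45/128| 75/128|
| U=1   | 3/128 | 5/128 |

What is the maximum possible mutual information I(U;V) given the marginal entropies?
The upper bound on mutual information is I(U;V) ≤ min(H(U), H(V)).

Marginal P(U) (row sums):
  P(U=0) = 45/128 + 75/128 = 15/16
  P(U=1) = 3/128 + 5/128 = 1/16
Marginal P(V) (column sums):
  P(V=0) = 45/128 + 3/128 = 3/8
  P(V=1) = 75/128 + 5/128 = 5/8

H(U) = -[(15/16)·log₂(15/16) + (1/16)·log₂(1/16)]
  = 0.0873 + 0.2500
  = 0.3373 bits
H(V) = -[(3/8)·log₂(3/8) + (5/8)·log₂(5/8)]
  = 0.5306 + 0.4238
  = 0.9544 bits

Maximum possible I(U;V) = min(0.3373, 0.9544) = 0.3373 bits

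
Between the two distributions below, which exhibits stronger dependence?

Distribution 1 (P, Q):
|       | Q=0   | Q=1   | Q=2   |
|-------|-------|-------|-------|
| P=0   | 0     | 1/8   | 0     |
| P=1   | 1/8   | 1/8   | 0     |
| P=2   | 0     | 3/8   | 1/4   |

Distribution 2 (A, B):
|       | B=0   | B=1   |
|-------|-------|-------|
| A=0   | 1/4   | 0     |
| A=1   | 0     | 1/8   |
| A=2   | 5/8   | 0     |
Distribution 1 (P, Q):
Marginal P(P) (row sums):
  P(P=0) = 0 + 1/8 + 0 = 1/8
  P(P=1) = 1/8 + 1/8 + 0 = 1/4
  P(P=2) = 0 + 3/8 + 1/4 = 5/8
Marginal P(Q) (column sums):
  P(Q=0) = 0 + 1/8 + 0 = 1/8
  P(Q=1) = 1/8 + 1/8 + 3/8 = 5/8
  P(Q=2) = 0 + 0 + 1/4 = 1/4

H(P) = -[(1/8)·log₂(1/8) + (1/4)·log₂(1/4) + (5/8)·log₂(5/8)]
  = 0.3750 + 0.5000 + 0.4238
  = 1.2988 bits
H(Q) = -[(1/8)·log₂(1/8) + (5/8)·log₂(5/8) + (1/4)·log₂(1/4)]
  = 0.3750 + 0.4238 + 0.5000
  = 1.2988 bits
H(P,Q) = -[(1/8)·log₂(1/8) + (1/8)·log₂(1/8) + (1/8)·log₂(1/8) + (3/8)·log₂(3/8) + (1/4)·log₂(1/4)]
  = 0.3750 + 0.3750 + 0.3750 + 0.5306 + 0.5000
  = 2.1556 bits

I(P;Q) = H(P) + H(Q) - H(P,Q)
  = 1.2988 + 1.2988 - 2.1556
  = 0.4420 bits

Distribution 2 (A, B):
Marginal P(A) (row sums):
  P(A=0) = 1/4 + 0 = 1/4
  P(A=1) = 0 + 1/8 = 1/8
  P(A=2) = 5/8 + 0 = 5/8
Marginal P(B) (column sums):
  P(B=0) = 1/4 + 0 + 5/8 = 7/8
  P(B=1) = 0 + 1/8 + 0 = 1/8

H(A) = -[(1/4)·log₂(1/4) + (1/8)·log₂(1/8) + (5/8)·log₂(5/8)]
  = 0.5000 + 0.3750 + 0.4238
  = 1.2988 bits
H(B) = -[(7/8)·log₂(7/8) + (1/8)·log₂(1/8)]
  = 0.1686 + 0.3750
  = 0.5436 bits
H(A,B) = -[(1/4)·log₂(1/4) + (1/8)·log₂(1/8) + (5/8)·log₂(5/8)]
  = 0.5000 + 0.3750 + 0.4238
  = 1.2988 bits

I(A;B) = H(A) + H(B) - H(A,B)
  = 1.2988 + 0.5436 - 1.2988
  = 0.5436 bits

I(A;B) = 0.5436 bits > I(P;Q) = 0.4420 bits, so (A, B) has the higher mutual information (stronger dependence).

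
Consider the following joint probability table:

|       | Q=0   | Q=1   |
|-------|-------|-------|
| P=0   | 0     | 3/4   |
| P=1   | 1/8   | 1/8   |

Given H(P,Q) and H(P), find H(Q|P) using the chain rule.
From the chain rule: H(P,Q) = H(P) + H(Q|P)
Therefore: H(Q|P) = H(P,Q) - H(P)

H(P,Q) = -[(3/4)·log₂(3/4) + (1/8)·log₂(1/8) + (1/8)·log₂(1/8)]
  = 0.3113 + 0.3750 + 0.3750
  = 1.0613 bits
Marginal P(P) (row sums):
  P(P=0) = 0 + 3/4 = 3/4
  P(P=1) = 1/8 + 1/8 = 1/4
H(P) = -[(3/4)·log₂(3/4) + (1/4)·log₂(1/4)]
  = 0.3113 + 0.5000
  = 0.8113 bits

H(Q|P) = 1.0613 - 0.8113 = 0.2500 bits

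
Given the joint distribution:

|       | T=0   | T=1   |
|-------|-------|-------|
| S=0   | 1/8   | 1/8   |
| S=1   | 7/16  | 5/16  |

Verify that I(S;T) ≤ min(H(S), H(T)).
Marginal P(S) (row sums):
  P(S=0) = 1/8 + 1/8 = 1/4
  P(S=1) = 7/16 + 5/16 = 3/4
Marginal P(T) (column sums):
  P(T=0) = 1/8 + 7/16 = 9/16
  P(T=1) = 1/8 + 5/16 = 7/16

H(S) = -[(1/4)·log₂(1/4) + (3/4)·log₂(3/4)]
  = 0.5000 + 0.3113
  = 0.8113 bits
H(T) = -[(9/16)·log₂(9/16) + (7/16)·log₂(7/16)]
  = 0.4669 + 0.5218
  = 0.9887 bits
H(S,T) = -[(1/8)·log₂(1/8) + (1/8)·log₂(1/8) + (7/16)·log₂(7/16) + (5/16)·log₂(5/16)]
  = 0.3750 + 0.3750 + 0.5218 + 0.5244
  = 1.7962 bits

I(S;T) = H(S) + H(T) - H(S,T)
  = 0.8113 + 0.9887 - 1.7962
  = 0.0038 bits

min(H(S), H(T)) = min(0.8113, 0.9887) = 0.8113 bits
Since 0.0038 ≤ 0.8113, the bound is satisfied ✓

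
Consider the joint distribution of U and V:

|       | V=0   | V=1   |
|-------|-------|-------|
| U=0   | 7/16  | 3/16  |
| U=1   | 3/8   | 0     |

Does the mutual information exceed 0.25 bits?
Marginal P(U) (row sums):
  P(U=0) = 7/16 + 3/16 = 5/8
  P(U=1) = 3/8 + 0 = 3/8
Marginal P(V) (column sums):
  P(V=0) = 7/16 + 3/8 = 13/16
  P(V=1) = 3/16 + 0 = 3/16

H(U) = -[(5/8)·log₂(5/8) + (3/8)·log₂(3/8)]
  = 0.4238 + 0.5306
  = 0.9544 bits
H(V) = -[(13/16)·log₂(13/16) + (3/16)·log₂(3/16)]
  = 0.2434 + 0.4528
  = 0.6962 bits
H(U,V) = -[(7/16)·log₂(7/16) + (3/16)·log₂(3/16) + (3/8)·log₂(3/8)]
  = 0.5218 + 0.4528 + 0.5306
  = 1.5052 bits

I(U;V) = H(U) + H(V) - H(U,V)
  = 0.9544 + 0.6962 - 1.5052
  = 0.1454 bits

No. I(U;V) = 0.1454 bits, which is ≤ 0.25 bits.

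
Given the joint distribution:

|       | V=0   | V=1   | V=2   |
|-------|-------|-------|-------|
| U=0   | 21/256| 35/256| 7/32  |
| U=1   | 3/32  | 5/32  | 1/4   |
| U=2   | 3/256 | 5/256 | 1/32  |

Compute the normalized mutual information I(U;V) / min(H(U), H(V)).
Marginal P(U) (row sums):
  P(U=0) = 21/256 + 35/256 + 7/32 = 7/16
  P(U=1) = 3/32 + 5/32 + 1/4 = 1/2
  P(U=2) = 3/256 + 5/256 + 1/32 = 1/16
Marginal P(V) (column sums):
  P(V=0) = 21/256 + 3/32 + 3/256 = 3/16
  P(V=1) = 35/256 + 5/32 + 5/256 = 5/16
  P(V=2) = 7/32 + 1/4 + 1/32 = 1/2

H(U) = -[(7/16)·log₂(7/16) + (1/2)·log₂(1/2) + (1/16)·log₂(1/16)]
  = 0.5218 + 0.5000 + 0.2500
  = 1.2718 bits
H(V) = -[(3/16)·log₂(3/16) + (5/16)·log₂(5/16) + (1/2)·log₂(1/2)]
  = 0.4528 + 0.5244 + 0.5000
  = 1.4772 bits
H(U,V) = -[(21/256)·log₂(21/256) + (35/256)·log₂(35/256) + (7/32)·log₂(7/32) + (3/32)·log₂(3/32) + (5/32)·log₂(5/32) + (1/4)·log₂(1/4) + (3/256)·log₂(3/256) + (5/256)·log₂(5/256) + (1/32)·log₂(1/32)]
  = 0.2959 + 0.3925 + 0.4796 + 0.3202 + 0.4184 + 0.5000 + 0.0752 + 0.1109 + 0.1563
  = 2.7490 bits

I(U;V) = H(U) + H(V) - H(U,V)
  = 1.2718 + 1.4772 - 2.7490
  = 0.0000 bits

min(H(U), H(V)) = min(1.2718, 1.4772) = 1.2718 bits
Normalized MI = 0.0000 / 1.2718 = 0.0000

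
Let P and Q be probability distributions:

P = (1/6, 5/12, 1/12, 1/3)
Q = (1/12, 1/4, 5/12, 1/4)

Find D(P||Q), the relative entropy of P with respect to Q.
D(P||Q) = Σ P(i) log₂(P(i)/Q(i))
  i=0: (1/6) × log₂((1/6)/(1/12)) = (1/6) × log₂(2) = 0.1667
  i=1: (5/12) × log₂((5/12)/(1/4)) = (5/12) × log₂(5/3) = 0.3071
  i=2: (1/12) × log₂((1/12)/(5/12)) = (1/12) × log₂(1/5) = -0.1935
  i=3: (1/3) × log₂((1/3)/(1/4)) = (1/3) × log₂(4/3) = 0.1383
D(P||Q) = 0.1667 + 0.3071 - 0.1935 + 0.1383
  = 0.4186 bits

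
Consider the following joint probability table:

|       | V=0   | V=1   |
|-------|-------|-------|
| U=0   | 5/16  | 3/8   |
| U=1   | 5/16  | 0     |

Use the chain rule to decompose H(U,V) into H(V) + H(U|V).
By the chain rule: H(U,V) = H(V) + H(U|V)

Marginal P(V) (column sums):
  P(V=0) = 5/16 + 5/16 = 5/8
  P(V=1) = 3/8 + 0 = 3/8
H(V) = -[(5/8)·log₂(5/8) + (3/8)·log₂(3/8)]
  = 0.4238 + 0.5306
  = 0.9544 bits
H(U|V) = -Σ P(U,V)·log₂ P(U|V), where P(U|V) = P(U,V) / P(V)
  (cells with P(U,V) = 0 contribute 0)
  (U=0,V=0): P(U|V) = (5/16)/(5/8) = 1/2;  -(5/16)·log₂(1/2) = 0.3125
  (U=0,V=1): P(U|V) = (3/8)/(3/8) = 1;  -(3/8)·log₂(1) = 0.0000
  (U=1,V=0): P(U|V) = (5/16)/(5/8) = 1/2;  -(5/16)·log₂(1/2) = 0.3125
H(U|V) = 0.3125 + 0.0000 + 0.3125
  = 0.6250 bits

H(U,V) = H(V) + H(U|V) = 0.9544 + 0.6250 = 1.5794 bits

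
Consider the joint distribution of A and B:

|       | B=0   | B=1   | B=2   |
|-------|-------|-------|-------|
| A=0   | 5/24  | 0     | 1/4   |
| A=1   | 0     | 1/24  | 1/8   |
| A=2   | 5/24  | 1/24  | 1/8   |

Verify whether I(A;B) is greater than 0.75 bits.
Marginal P(A) (row sums):
  P(A=0) = 5/24 + 0 + 1/4 = 11/24
  P(A=1) = 0 + 1/24 + 1/8 = 1/6
  P(A=2) = 5/24 + 1/24 + 1/8 = 3/8
Marginal P(B) (column sums):
  P(B=0) = 5/24 + 0 + 5/24 = 5/12
  P(B=1) = 0 + 1/24 + 1/24 = 1/12
  P(B=2) = 1/4 + 1/8 + 1/8 = 1/2

H(A) = -[(11/24)·log₂(11/24) + (1/6)·log₂(1/6) + (3/8)·log₂(3/8)]
  = 0.5159 + 0.4308 + 0.5306
  = 1.4773 bits
H(B) = -[(5/12)·log₂(5/12) + (1/12)·log₂(1/12) + (1/2)·log₂(1/2)]
  = 0.5263 + 0.2987 + 0.5000
  = 1.3250 bits
H(A,B) = -[(5/24)·log₂(5/24) + (1/4)·log₂(1/4) + (1/24)·log₂(1/24) + (1/8)·log₂(1/8) + (5/24)·log₂(5/24) + (1/24)·log₂(1/24) + (1/8)·log₂(1/8)]
  = 0.4715 + 0.5000 + 0.1910 + 0.3750 + 0.4715 + 0.1910 + 0.3750
  = 2.5750 bits

I(A;B) = H(A) + H(B) - H(A,B)
  = 1.4773 + 1.3250 - 2.5750
  = 0.2273 bits

No. I(A;B) = 0.2273 bits, which is ≤ 0.75 bits.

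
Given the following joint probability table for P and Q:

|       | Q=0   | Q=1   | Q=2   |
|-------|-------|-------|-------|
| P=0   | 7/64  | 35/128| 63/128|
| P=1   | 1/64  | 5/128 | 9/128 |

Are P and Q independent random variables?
Marginal P(P) (row sums):
  P(P=0) = 7/64 + 35/128 + 63/128 = 7/8
  P(P=1) = 1/64 + 5/128 + 9/128 = 1/8
Marginal P(Q) (column sums):
  P(Q=0) = 7/64 + 1/64 = 1/8
  P(Q=1) = 35/128 + 5/128 = 5/16
  P(Q=2) = 63/128 + 9/128 = 9/16

P and Q are independent iff P(P=i,Q=j) = P(P=i)·P(Q=j) for every cell.
  P(P=0)·P(Q=0) = 7/8 × 1/8 = 7/64 = P(P=0,Q=0) ✓
  P(P=0)·P(Q=1) = 7/8 × 5/16 = 35/128 = P(P=0,Q=1) ✓
  P(P=0)·P(Q=2) = 7/8 × 9/16 = 63/128 = P(P=0,Q=2) ✓
  P(P=1)·P(Q=0) = 1/8 × 1/8 = 1/64 = P(P=1,Q=0) ✓
  P(P=1)·P(Q=1) = 1/8 × 5/16 = 5/128 = P(P=1,Q=1) ✓
  P(P=1)·P(Q=2) = 1/8 × 9/16 = 9/128 = P(P=1,Q=2) ✓

Yes, P and Q are independent: every cell factors, so I(P;Q) = 0 bits.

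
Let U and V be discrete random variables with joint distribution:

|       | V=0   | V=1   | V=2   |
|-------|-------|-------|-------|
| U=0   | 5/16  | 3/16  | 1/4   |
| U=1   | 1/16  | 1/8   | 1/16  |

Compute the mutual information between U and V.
Marginal P(U) (row sums):
  P(U=0) = 5/16 + 3/16 + 1/4 = 3/4
  P(U=1) = 1/16 + 1/8 + 1/16 = 1/4
Marginal P(V) (column sums):
  P(V=0) = 5/16 + 1/16 = 3/8
  P(V=1) = 3/16 + 1/8 = 5/16
  P(V=2) = 1/4 + 1/16 = 5/16

H(U) = -[(3/4)·log₂(3/4) + (1/4)·log₂(1/4)]
  = 0.3113 + 0.5000
  = 0.8113 bits
H(V) = -[(3/8)·log₂(3/8) + (5/16)·log₂(5/16) + (5/16)·log₂(5/16)]
  = 0.5306 + 0.5244 + 0.5244
  = 1.5794 bits
H(U,V) = -[(5/16)·log₂(5/16) + (3/16)·log₂(3/16) + (1/4)·log₂(1/4) + (1/16)·log₂(1/16) + (1/8)·log₂(1/8) + (1/16)·log₂(1/16)]
  = 0.5244 + 0.4528 + 0.5000 + 0.2500 + 0.3750 + 0.2500
  = 2.3522 bits

I(U;V) = H(U) + H(V) - H(U,V)
  = 0.8113 + 1.5794 - 2.3522
  = 0.0385 bits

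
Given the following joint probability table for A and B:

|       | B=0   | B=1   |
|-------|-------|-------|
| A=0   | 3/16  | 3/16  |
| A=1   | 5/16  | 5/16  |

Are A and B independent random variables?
Marginal P(A) (row sums):
  P(A=0) = 3/16 + 3/16 = 3/8
  P(A=1) = 5/16 + 5/16 = 5/8
Marginal P(B) (column sums):
  P(B=0) = 3/16 + 5/16 = 1/2
  P(B=1) = 3/16 + 5/16 = 1/2

A and B are independent iff P(A=i,B=j) = P(A=i)·P(B=j) for every cell.
  P(A=0)·P(B=0) = 3/8 × 1/2 = 3/16 = P(A=0,B=0) ✓
  P(A=0)·P(B=1) = 3/8 × 1/2 = 3/16 = P(A=0,B=1) ✓
  P(A=1)·P(B=0) = 5/8 × 1/2 = 5/16 = P(A=1,B=0) ✓
  P(A=1)·P(B=1) = 5/8 × 1/2 = 5/16 = P(A=1,B=1) ✓

Yes, A and B are independent: every cell factors, so I(A;B) = 0 bits.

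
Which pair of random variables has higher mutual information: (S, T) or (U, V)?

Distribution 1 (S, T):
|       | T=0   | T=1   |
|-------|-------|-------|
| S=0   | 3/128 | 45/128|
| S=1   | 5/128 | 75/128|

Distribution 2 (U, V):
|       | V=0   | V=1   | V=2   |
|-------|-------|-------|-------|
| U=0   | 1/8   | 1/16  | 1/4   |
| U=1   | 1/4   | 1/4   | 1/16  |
Distribution 1 (S, T):
Marginal P(S) (row sums):
  P(S=0) = 3/128 + 45/128 = 3/8
  P(S=1) = 5/128 + 75/128 = 5/8
Marginal P(T) (column sums):
  P(T=0) = 3/128 + 5/128 = 1/16
  P(T=1) = 45/128 + 75/128 = 15/16

H(S) = -[(3/8)·log₂(3/8) + (5/8)·log₂(5/8)]
  = 0.5306 + 0.4238
  = 0.9544 bits
H(T) = -[(1/16)·log₂(1/16) + (15/16)·log₂(15/16)]
  = 0.2500 + 0.0873
  = 0.3373 bits
H(S,T) = -[(3/128)·log₂(3/128) + (45/128)·log₂(45/128) + (5/128)·log₂(5/128) + (75/128)·log₂(75/128)]
  = 0.1269 + 0.5302 + 0.1827 + 0.4519
  = 1.2917 bits

I(S;T) = H(S) + H(T) - H(S,T)
  = 0.9544 + 0.3373 - 1.2917
  = 0.0000 bits

Distribution 2 (U, V):
Marginal P(U) (row sums):
  P(U=0) = 1/8 + 1/16 + 1/4 = 7/16
  P(U=1) = 1/4 + 1/4 + 1/16 = 9/16
Marginal P(V) (column sums):
  P(V=0) = 1/8 + 1/4 = 3/8
  P(V=1) = 1/16 + 1/4 = 5/16
  P(V=2) = 1/4 + 1/16 = 5/16

H(U) = -[(7/16)·log₂(7/16) + (9/16)·log₂(9/16)]
  = 0.5218 + 0.4669
  = 0.9887 bits
H(V) = -[(3/8)·log₂(3/8) + (5/16)·log₂(5/16) + (5/16)·log₂(5/16)]
  = 0.5306 + 0.5244 + 0.5244
  = 1.5794 bits
H(U,V) = -[(1/8)·log₂(1/8) + (1/16)·log₂(1/16) + (1/4)·log₂(1/4) + (1/4)·log₂(1/4) + (1/4)·log₂(1/4) + (1/16)·log₂(1/16)]
  = 0.3750 + 0.2500 + 0.5000 + 0.5000 + 0.5000 + 0.2500
  = 2.3750 bits

I(U;V) = H(U) + H(V) - H(U,V)
  = 0.9887 + 1.5794 - 2.3750
  = 0.1931 bits

I(U;V) = 0.1931 bits > I(S;T) = 0.0000 bits, so (U, V) has the higher mutual information (stronger dependence).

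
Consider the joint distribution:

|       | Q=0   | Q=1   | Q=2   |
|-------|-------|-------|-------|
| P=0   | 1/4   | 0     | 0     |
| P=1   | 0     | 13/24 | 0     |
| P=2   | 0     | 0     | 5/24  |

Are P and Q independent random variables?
Marginal P(P) (row sums):
  P(P=0) = 1/4 + 0 + 0 = 1/4
  P(P=1) = 0 + 13/24 + 0 = 13/24
  P(P=2) = 0 + 0 + 5/24 = 5/24
Marginal P(Q) (column sums):
  P(Q=0) = 1/4 + 0 + 0 = 1/4
  P(Q=1) = 0 + 13/24 + 0 = 13/24
  P(Q=2) = 0 + 0 + 5/24 = 5/24

P and Q are independent iff P(P=i,Q=j) = P(P=i)·P(Q=j) for every cell.
  P(P=0)·P(Q=0) = 1/4 × 1/4 = 1/16, but P(P=0,Q=0) = 1/4 ✗

No, P and Q are not independent. Quantitatively, I(P;Q) > 0:

H(P) = -[(1/4)·log₂(1/4) + (13/24)·log₂(13/24) + (5/24)·log₂(5/24)]
  = 0.5000 + 0.4791 + 0.4715
  = 1.4506 bits
H(Q) = -[(1/4)·log₂(1/4) + (13/24)·log₂(13/24) + (5/24)·log₂(5/24)]
  = 0.5000 + 0.4791 + 0.4715
  = 1.4506 bits
H(P,Q) = -[(1/4)·log₂(1/4) + (13/24)·log₂(13/24) + (5/24)·log₂(5/24)]
  = 0.5000 + 0.4791 + 0.4715
  = 1.4506 bits
I(P;Q) = H(P) + H(Q) - H(P,Q) = 1.4506 + 1.4506 - 1.4506 = 1.4506 bits > 0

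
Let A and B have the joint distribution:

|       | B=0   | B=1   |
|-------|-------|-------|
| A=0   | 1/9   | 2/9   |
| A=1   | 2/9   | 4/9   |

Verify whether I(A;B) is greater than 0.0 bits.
Marginal P(A) (row sums):
  P(A=0) = 1/9 + 2/9 = 1/3
  P(A=1) = 2/9 + 4/9 = 2/3
Marginal P(B) (column sums):
  P(B=0) = 1/9 + 2/9 = 1/3
  P(B=1) = 2/9 + 4/9 = 2/3

H(A) = -[(1/3)·log₂(1/3) + (2/3)·log₂(2/3)]
  = 0.5283 + 0.3900
  = 0.9183 bits
H(B) = -[(1/3)·log₂(1/3) + (2/3)·log₂(2/3)]
  = 0.5283 + 0.3900
  = 0.9183 bits
H(A,B) = -[(1/9)·log₂(1/9) + (2/9)·log₂(2/9) + (2/9)·log₂(2/9) + (4/9)·log₂(4/9)]
  = 0.3522 + 0.4822 + 0.4822 + 0.5200
  = 1.8366 bits

I(A;B) = H(A) + H(B) - H(A,B)
  = 0.9183 + 0.9183 - 1.8366
  = 0.0000 bits

No. I(A;B) = 0.0000 bits, which is ≤ 0.0 bits.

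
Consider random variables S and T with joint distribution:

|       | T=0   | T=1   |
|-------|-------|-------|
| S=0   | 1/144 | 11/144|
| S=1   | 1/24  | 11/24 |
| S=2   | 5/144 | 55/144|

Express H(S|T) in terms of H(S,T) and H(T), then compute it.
H(S|T) = H(S,T) - H(T)

Marginal P(T) (column sums):
  P(T=0) = 1/144 + 1/24 + 5/144 = 1/12
  P(T=1) = 11/144 + 11/24 + 55/144 = 11/12

H(S,T) = -[(1/144)·log₂(1/144) + (11/144)·log₂(11/144) + (1/24)·log₂(1/24) + (11/24)·log₂(11/24) + (5/144)·log₂(5/144) + (55/144)·log₂(55/144)]
  = 0.0498 + 0.2834 + 0.1910 + 0.5159 + 0.1683 + 0.5304
  = 1.7388 bits
H(T) = -[(1/12)·log₂(1/12) + (11/12)·log₂(11/12)]
  = 0.2987 + 0.1151
  = 0.4138 bits

H(S|T) = 1.7388 - 0.4138 = 1.3250 bits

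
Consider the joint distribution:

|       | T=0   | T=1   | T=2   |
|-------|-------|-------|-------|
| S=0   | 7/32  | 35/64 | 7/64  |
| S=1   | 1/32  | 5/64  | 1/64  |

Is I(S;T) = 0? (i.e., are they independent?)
Marginal P(S) (row sums):
  P(S=0) = 7/32 + 35/64 + 7/64 = 7/8
  P(S=1) = 1/32 + 5/64 + 1/64 = 1/8
Marginal P(T) (column sums):
  P(T=0) = 7/32 + 1/32 = 1/4
  P(T=1) = 35/64 + 5/64 = 5/8
  P(T=2) = 7/64 + 1/64 = 1/8

S and T are independent iff P(S=i,T=j) = P(S=i)·P(T=j) for every cell.
  P(S=0)·P(T=0) = 7/8 × 1/4 = 7/32 = P(S=0,T=0) ✓
  P(S=0)·P(T=1) = 7/8 × 5/8 = 35/64 = P(S=0,T=1) ✓
  P(S=0)·P(T=2) = 7/8 × 1/8 = 7/64 = P(S=0,T=2) ✓
  P(S=1)·P(T=0) = 1/8 × 1/4 = 1/32 = P(S=1,T=0) ✓
  P(S=1)·P(T=1) = 1/8 × 5/8 = 5/64 = P(S=1,T=1) ✓
  P(S=1)·P(T=2) = 1/8 × 1/8 = 1/64 = P(S=1,T=2) ✓

Yes, S and T are independent: every cell factors, so I(S;T) = 0 bits.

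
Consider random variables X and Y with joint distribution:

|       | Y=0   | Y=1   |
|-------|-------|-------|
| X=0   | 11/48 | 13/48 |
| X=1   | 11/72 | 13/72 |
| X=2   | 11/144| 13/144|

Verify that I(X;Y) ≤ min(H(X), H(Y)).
Marginal P(X) (row sums):
  P(X=0) = 11/48 + 13/48 = 1/2
  P(X=1) = 11/72 + 13/72 = 1/3
  P(X=2) = 11/144 + 13/144 = 1/6
Marginal P(Y) (column sums):
  P(Y=0) = 11/48 + 11/72 + 11/144 = 11/24
  P(Y=1) = 13/48 + 13/72 + 13/144 = 13/24

H(X) = -[(1/2)·log₂(1/2) + (1/3)·log₂(1/3) + (1/6)·log₂(1/6)]
  = 0.5000 + 0.5283 + 0.4308
  = 1.4591 bits
H(Y) = -[(11/24)·log₂(11/24) + (13/24)·log₂(13/24)]
  = 0.5159 + 0.4791
  = 0.9950 bits
H(X,Y) = -[(11/48)·log₂(11/48) + (13/48)·log₂(13/48) + (11/72)·log₂(11/72) + (13/72)·log₂(13/72) + (11/144)·log₂(11/144) + (13/144)·log₂(13/144)]
  = 0.4871 + 0.5104 + 0.4141 + 0.4459 + 0.2834 + 0.3132
  = 2.4541 bits

I(X;Y) = H(X) + H(Y) - H(X,Y)
  = 1.4591 + 0.9950 - 2.4541
  = 0.0000 bits

min(H(X), H(Y)) = min(1.4591, 0.9950) = 0.9950 bits
Since 0.0000 ≤ 0.9950, the bound is satisfied ✓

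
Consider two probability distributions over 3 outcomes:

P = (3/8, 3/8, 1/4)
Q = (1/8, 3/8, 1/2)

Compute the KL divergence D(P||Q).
D(P||Q) = Σ P(i) log₂(P(i)/Q(i))
  i=0: (3/8) × log₂((3/8)/(1/8)) = (3/8) × log₂(3) = 0.5944
  i=1: (3/8) × log₂((3/8)/(3/8)) = (3/8) × log₂(1) = 0.0000
  i=2: (1/4) × log₂((1/4)/(1/2)) = (1/4) × log₂(1/2) = -0.2500
D(P||Q) = 0.5944 + 0.0000 - 0.2500
  = 0.3444 bits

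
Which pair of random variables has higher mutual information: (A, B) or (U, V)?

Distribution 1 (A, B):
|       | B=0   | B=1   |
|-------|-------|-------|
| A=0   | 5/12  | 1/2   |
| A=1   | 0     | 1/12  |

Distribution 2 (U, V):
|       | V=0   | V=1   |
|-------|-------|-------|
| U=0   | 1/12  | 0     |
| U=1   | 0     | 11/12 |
Distribution 1 (A, B):
Marginal P(A) (row sums):
  P(A=0) = 5/12 + 1/2 = 11/12
  P(A=1) = 0 + 1/12 = 1/12
Marginal P(B) (column sums):
  P(B=0) = 5/12 + 0 = 5/12
  P(B=1) = 1/2 + 1/12 = 7/12

H(A) = -[(11/12)·log₂(11/12) + (1/12)·log₂(1/12)]
  = 0.1151 + 0.2987
  = 0.4138 bits
H(B) = -[(5/12)·log₂(5/12) + (7/12)·log₂(7/12)]
  = 0.5263 + 0.4536
  = 0.9799 bits
H(A,B) = -[(5/12)·log₂(5/12) + (1/2)·log₂(1/2) + (1/12)·log₂(1/12)]
  = 0.5263 + 0.5000 + 0.2987
  = 1.3250 bits

I(A;B) = H(A) + H(B) - H(A,B)
  = 0.4138 + 0.9799 - 1.3250
  = 0.0687 bits

Distribution 2 (U, V):
Marginal P(U) (row sums):
  P(U=0) = 1/12 + 0 = 1/12
  P(U=1) = 0 + 11/12 = 11/12
Marginal P(V) (column sums):
  P(V=0) = 1/12 + 0 = 1/12
  P(V=1) = 0 + 11/12 = 11/12

H(U) = -[(1/12)·log₂(1/12) + (11/12)·log₂(11/12)]
  = 0.2987 + 0.1151
  = 0.4138 bits
H(V) = -[(1/12)·log₂(1/12) + (11/12)·log₂(11/12)]
  = 0.2987 + 0.1151
  = 0.4138 bits
H(U,V) = -[(1/12)·log₂(1/12) + (11/12)·log₂(11/12)]
  = 0.2987 + 0.1151
  = 0.4138 bits

I(U;V) = H(U) + H(V) - H(U,V)
  = 0.4138 + 0.4138 - 0.4138
  = 0.4138 bits

I(U;V) = 0.4138 bits > I(A;B) = 0.0687 bits, so (U, V) has the higher mutual information (stronger dependence).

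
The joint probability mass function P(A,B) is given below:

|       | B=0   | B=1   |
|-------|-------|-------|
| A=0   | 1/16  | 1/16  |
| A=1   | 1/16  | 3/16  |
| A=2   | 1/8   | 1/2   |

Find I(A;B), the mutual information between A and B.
Marginal P(A) (row sums):
  P(A=0) = 1/16 + 1/16 = 1/8
  P(A=1) = 1/16 + 3/16 = 1/4
  P(A=2) = 1/8 + 1/2 = 5/8
Marginal P(B) (column sums):
  P(B=0) = 1/16 + 1/16 + 1/8 = 1/4
  P(B=1) = 1/16 + 3/16 + 1/2 = 3/4

H(A) = -[(1/8)·log₂(1/8) + (1/4)·log₂(1/4) + (5/8)·log₂(5/8)]
  = 0.3750 + 0.5000 + 0.4238
  = 1.2988 bits
H(B) = -[(1/4)·log₂(1/4) + (3/4)·log₂(3/4)]
  = 0.5000 + 0.3113
  = 0.8113 bits
H(A,B) = -[(1/16)·log₂(1/16) + (1/16)·log₂(1/16) + (1/16)·log₂(1/16) + (3/16)·log₂(3/16) + (1/8)·log₂(1/8) + (1/2)·log₂(1/2)]
  = 0.2500 + 0.2500 + 0.2500 + 0.4528 + 0.3750 + 0.5000
  = 2.0778 bits

I(A;B) = H(A) + H(B) - H(A,B)
  = 1.2988 + 0.8113 - 2.0778
  = 0.0323 bits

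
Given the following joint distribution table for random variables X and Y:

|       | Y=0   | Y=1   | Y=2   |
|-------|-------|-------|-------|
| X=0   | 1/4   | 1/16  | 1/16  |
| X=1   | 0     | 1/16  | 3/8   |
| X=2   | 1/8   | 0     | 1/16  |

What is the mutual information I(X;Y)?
Marginal P(X) (row sums):
  P(X=0) = 1/4 + 1/16 + 1/16 = 3/8
  P(X=1) = 0 + 1/16 + 3/8 = 7/16
  P(X=2) = 1/8 + 0 + 1/16 = 3/16
Marginal P(Y) (column sums):
  P(Y=0) = 1/4 + 0 + 1/8 = 3/8
  P(Y=1) = 1/16 + 1/16 + 0 = 1/8
  P(Y=2) = 1/16 + 3/8 + 1/16 = 1/2

H(X) = -[(3/8)·log₂(3/8) + (7/16)·log₂(7/16) + (3/16)·log₂(3/16)]
  = 0.5306 + 0.5218 + 0.4528
  = 1.5052 bits
H(Y) = -[(3/8)·log₂(3/8) + (1/8)·log₂(1/8) + (1/2)·log₂(1/2)]
  = 0.5306 + 0.3750 + 0.5000
  = 1.4056 bits
H(X,Y) = -[(1/4)·log₂(1/4) + (1/16)·log₂(1/16) + (1/16)·log₂(1/16) + (1/16)·log₂(1/16) + (3/8)·log₂(3/8) + (1/8)·log₂(1/8) + (1/16)·log₂(1/16)]
  = 0.5000 + 0.2500 + 0.2500 + 0.2500 + 0.5306 + 0.3750 + 0.2500
  = 2.4056 bits

I(X;Y) = H(X) + H(Y) - H(X,Y)
  = 1.5052 + 1.4056 - 2.4056
  = 0.5052 bits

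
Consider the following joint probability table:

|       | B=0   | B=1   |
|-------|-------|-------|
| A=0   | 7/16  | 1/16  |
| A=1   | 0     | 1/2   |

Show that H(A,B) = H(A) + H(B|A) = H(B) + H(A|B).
Marginal P(A) (row sums):
  P(A=0) = 7/16 + 1/16 = 1/2
  P(A=1) = 0 + 1/2 = 1/2
Marginal P(B) (column sums):
  P(B=0) = 7/16 + 0 = 7/16
  P(B=1) = 1/16 + 1/2 = 9/16

Decomposition 1: H(A) + H(B|A)
H(A) = -[(1/2)·log₂(1/2) + (1/2)·log₂(1/2)]
  = 0.5000 + 0.5000
  = 1.0000 bits
H(B|A) = -Σ P(A,B)·log₂ P(B|A), where P(B|A) = P(A,B) / P(A)
  (cells with P(A,B) = 0 contribute 0)
  (A=0,B=0): P(B|A) = (7/16)/(1/2) = 7/8;  -(7/16)·log₂(7/8) = 0.0843
  (A=0,B=1): P(B|A) = (1/16)/(1/2) = 1/8;  -(1/16)·log₂(1/8) = 0.1875
  (A=1,B=1): P(B|A) = (1/2)/(1/2) = 1;  -(1/2)·log₂(1) = 0.0000
H(B|A) = 0.0843 + 0.1875 + 0.0000
  = 0.2718 bits
H(A) + H(B|A) = 1.0000 + 0.2718 = 1.2718 bits

Decomposition 2: H(B) + H(A|B)
H(B) = -[(7/16)·log₂(7/16) + (9/16)·log₂(9/16)]
  = 0.5218 + 0.4669
  = 0.9887 bits
H(A|B) = -Σ P(A,B)·log₂ P(A|B), where P(A|B) = P(A,B) / P(B)
  (cells with P(A,B) = 0 contribute 0)
  (A=0,B=0): P(A|B) = (7/16)/(7/16) = 1;  -(7/16)·log₂(1) = 0.0000
  (A=0,B=1): P(A|B) = (1/16)/(9/16) = 1/9;  -(1/16)·log₂(1/9) = 0.1981
  (A=1,B=1): P(A|B) = (1/2)/(9/16) = 8/9;  -(1/2)·log₂(8/9) = 0.0850
H(A|B) = 0.0000 + 0.1981 + 0.0850
  = 0.2831 bits
H(B) + H(A|B) = 0.9887 + 0.2831 = 1.2718 bits

Direct computation of the joint entropy:
H(A,B) = -[(7/16)·log₂(7/16) + (1/16)·log₂(1/16) + (1/2)·log₂(1/2)]
  = 0.5218 + 0.2500 + 0.5000
  = 1.2718 bits

All three agree: H(A,B) = 1.2718 bits ✓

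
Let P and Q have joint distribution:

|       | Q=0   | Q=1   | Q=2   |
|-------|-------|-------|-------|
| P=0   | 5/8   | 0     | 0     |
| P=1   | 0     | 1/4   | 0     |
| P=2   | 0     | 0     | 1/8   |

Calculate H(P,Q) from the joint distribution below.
H(P,Q) = -Σ P(P,Q) log₂ P(P,Q), summed over the non-zero cells:
H(P,Q) = -[(5/8)·log₂(5/8) + (1/4)·log₂(1/4) + (1/8)·log₂(1/8)]
  = 0.4238 + 0.5000 + 0.3750
  = 1.2988 bits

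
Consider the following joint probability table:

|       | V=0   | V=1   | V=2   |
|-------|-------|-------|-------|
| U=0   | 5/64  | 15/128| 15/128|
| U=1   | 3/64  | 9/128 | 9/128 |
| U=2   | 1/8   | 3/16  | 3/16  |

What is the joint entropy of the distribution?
H(U,V) = -Σ P(U,V) log₂ P(U,V), summed over the non-zero cells:
H(U,V) = -[(5/64)·log₂(5/64) + (15/128)·log₂(15/128) + (15/128)·log₂(15/128) + (3/64)·log₂(3/64) + (9/128)·log₂(9/128) + (9/128)·log₂(9/128) + (1/8)·log₂(1/8) + (3/16)·log₂(3/16) + (3/16)·log₂(3/16)]
  = 0.2873 + 0.3625 + 0.3625 + 0.2070 + 0.2693 + 0.2693 + 0.3750 + 0.4528 + 0.4528
  = 3.0385 bits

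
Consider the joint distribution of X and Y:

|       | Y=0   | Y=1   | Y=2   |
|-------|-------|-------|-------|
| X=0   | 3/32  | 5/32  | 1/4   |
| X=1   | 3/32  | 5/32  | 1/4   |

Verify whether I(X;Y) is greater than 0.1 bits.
Marginal P(X) (row sums):
  P(X=0) = 3/32 + 5/32 + 1/4 = 1/2
  P(X=1) = 3/32 + 5/32 + 1/4 = 1/2
Marginal P(Y) (column sums):
  P(Y=0) = 3/32 + 3/32 = 3/16
  P(Y=1) = 5/32 + 5/32 = 5/16
  P(Y=2) = 1/4 + 1/4 = 1/2

H(X) = -[(1/2)·log₂(1/2) + (1/2)·log₂(1/2)]
  = 0.5000 + 0.5000
  = 1.0000 bits
H(Y) = -[(3/16)·log₂(3/16) + (5/16)·log₂(5/16) + (1/2)·log₂(1/2)]
  = 0.4528 + 0.5244 + 0.5000
  = 1.4772 bits
H(X,Y) = -[(3/32)·log₂(3/32) + (5/32)·log₂(5/32) + (1/4)·log₂(1/4) + (3/32)·log₂(3/32) + (5/32)·log₂(5/32) + (1/4)·log₂(1/4)]
  = 0.3202 + 0.4184 + 0.5000 + 0.3202 + 0.4184 + 0.5000
  = 2.4772 bits

I(X;Y) = H(X) + H(Y) - H(X,Y)
  = 1.0000 + 1.4772 - 2.4772
  = 0.0000 bits

No. I(X;Y) = 0.0000 bits, which is ≤ 0.1 bits.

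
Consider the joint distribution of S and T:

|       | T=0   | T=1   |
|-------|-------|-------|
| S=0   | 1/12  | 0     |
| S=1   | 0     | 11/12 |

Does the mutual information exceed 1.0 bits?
Marginal P(S) (row sums):
  P(S=0) = 1/12 + 0 = 1/12
  P(S=1) = 0 + 11/12 = 11/12
Marginal P(T) (column sums):
  P(T=0) = 1/12 + 0 = 1/12
  P(T=1) = 0 + 11/12 = 11/12

H(S) = -[(1/12)·log₂(1/12) + (11/12)·log₂(11/12)]
  = 0.2987 + 0.1151
  = 0.4138 bits
H(T) = -[(1/12)·log₂(1/12) + (11/12)·log₂(11/12)]
  = 0.2987 + 0.1151
  = 0.4138 bits
H(S,T) = -[(1/12)·log₂(1/12) + (11/12)·log₂(11/12)]
  = 0.2987 + 0.1151
  = 0.4138 bits

I(S;T) = H(S) + H(T) - H(S,T)
  = 0.4138 + 0.4138 - 0.4138
  = 0.4138 bits

No. I(S;T) = 0.4138 bits, which is ≤ 1.0 bits.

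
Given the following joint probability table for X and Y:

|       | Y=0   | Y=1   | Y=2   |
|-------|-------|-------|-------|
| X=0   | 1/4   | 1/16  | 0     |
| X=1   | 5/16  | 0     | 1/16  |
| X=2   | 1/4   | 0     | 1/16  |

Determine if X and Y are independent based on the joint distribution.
Marginal P(X) (row sums):
  P(X=0) = 1/4 + 1/16 + 0 = 5/16
  P(X=1) = 5/16 + 0 + 1/16 = 3/8
  P(X=2) = 1/4 + 0 + 1/16 = 5/16
Marginal P(Y) (column sums):
  P(Y=0) = 1/4 + 5/16 + 1/4 = 13/16
  P(Y=1) = 1/16 + 0 + 0 = 1/16
  P(Y=2) = 0 + 1/16 + 1/16 = 1/8

X and Y are independent iff P(X=i,Y=j) = P(X=i)·P(Y=j) for every cell.
  P(X=0)·P(Y=0) = 5/16 × 13/16 = 65/256, but P(X=0,Y=0) = 1/4 ✗

No, X and Y are not independent. Quantitatively, I(X;Y) > 0:

H(X) = -[(5/16)·log₂(5/16) + (3/8)·log₂(3/8) + (5/16)·log₂(5/16)]
  = 0.5244 + 0.5306 + 0.5244
  = 1.5794 bits
H(Y) = -[(13/16)·log₂(13/16) + (1/16)·log₂(1/16) + (1/8)·log₂(1/8)]
  = 0.2434 + 0.2500 + 0.3750
  = 0.8684 bits
H(X,Y) = -[(1/4)·log₂(1/4) + (1/16)·log₂(1/16) + (5/16)·log₂(5/16) + (1/16)·log₂(1/16) + (1/4)·log₂(1/4) + (1/16)·log₂(1/16)]
  = 0.5000 + 0.2500 + 0.5244 + 0.2500 + 0.5000 + 0.2500
  = 2.2744 bits
I(X;Y) = H(X) + H(Y) - H(X,Y) = 1.5794 + 0.8684 - 2.2744 = 0.1734 bits > 0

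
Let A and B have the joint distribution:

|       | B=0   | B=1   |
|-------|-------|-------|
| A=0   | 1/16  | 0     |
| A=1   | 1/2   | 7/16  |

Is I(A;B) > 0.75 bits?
Marginal P(A) (row sums):
  P(A=0) = 1/16 + 0 = 1/16
  P(A=1) = 1/2 + 7/16 = 15/16
Marginal P(B) (column sums):
  P(B=0) = 1/16 + 1/2 = 9/16
  P(B=1) = 0 + 7/16 = 7/16

H(A) = -[(1/16)·log₂(1/16) + (15/16)·log₂(15/16)]
  = 0.2500 + 0.0873
  = 0.3373 bits
H(B) = -[(9/16)·log₂(9/16) + (7/16)·log₂(7/16)]
  = 0.4669 + 0.5218
  = 0.9887 bits
H(A,B) = -[(1/16)·log₂(1/16) + (1/2)·log₂(1/2) + (7/16)·log₂(7/16)]
  = 0.2500 + 0.5000 + 0.5218
  = 1.2718 bits

I(A;B) = H(A) + H(B) - H(A,B)
  = 0.3373 + 0.9887 - 1.2718
  = 0.0542 bits

No. I(A;B) = 0.0542 bits, which is ≤ 0.75 bits.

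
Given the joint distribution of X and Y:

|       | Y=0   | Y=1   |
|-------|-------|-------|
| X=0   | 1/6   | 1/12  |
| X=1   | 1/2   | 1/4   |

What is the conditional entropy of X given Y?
Marginal P(Y) (column sums):
  P(Y=0) = 1/6 + 1/2 = 2/3
  P(Y=1) = 1/12 + 1/4 = 1/3

H(X|Y) = -Σ P(X,Y)·log₂ P(X|Y), where P(X|Y) = P(X,Y) / P(Y)
  (X=0,Y=0): P(X|Y) = (1/6)/(2/3) = 1/4;  -(1/6)·log₂(1/4) = 0.3333
  (X=0,Y=1): P(X|Y) = (1/12)/(1/3) = 1/4;  -(1/12)·log₂(1/4) = 0.1667
  (X=1,Y=0): P(X|Y) = (1/2)/(2/3) = 3/4;  -(1/2)·log₂(3/4) = 0.2075
  (X=1,Y=1): P(X|Y) = (1/4)/(1/3) = 3/4;  -(1/4)·log₂(3/4) = 0.1038
H(X|Y) = 0.3333 + 0.1667 + 0.2075 + 0.1038
  = 0.8113 bits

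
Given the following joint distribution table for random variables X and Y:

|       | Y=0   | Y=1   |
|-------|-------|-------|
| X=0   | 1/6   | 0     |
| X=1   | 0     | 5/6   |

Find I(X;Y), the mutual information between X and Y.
Marginal P(X) (row sums):
  P(X=0) = 1/6 + 0 = 1/6
  P(X=1) = 0 + 5/6 = 5/6
Marginal P(Y) (column sums):
  P(Y=0) = 1/6 + 0 = 1/6
  P(Y=1) = 0 + 5/6 = 5/6

H(X) = -[(1/6)·log₂(1/6) + (5/6)·log₂(5/6)]
  = 0.4308 + 0.2192
  = 0.6500 bits
H(Y) = -[(1/6)·log₂(1/6) + (5/6)·log₂(5/6)]
  = 0.4308 + 0.2192
  = 0.6500 bits
H(X,Y) = -[(1/6)·log₂(1/6) + (5/6)·log₂(5/6)]
  = 0.4308 + 0.2192
  = 0.6500 bits

I(X;Y) = H(X) + H(Y) - H(X,Y)
  = 0.6500 + 0.6500 - 0.6500
  = 0.6500 bits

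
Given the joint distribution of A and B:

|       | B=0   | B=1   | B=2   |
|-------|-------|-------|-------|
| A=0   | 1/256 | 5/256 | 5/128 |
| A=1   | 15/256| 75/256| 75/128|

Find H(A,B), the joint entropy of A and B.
H(A,B) = -Σ P(A,B) log₂ P(A,B), summed over the non-zero cells:
H(A,B) = -[(1/256)·log₂(1/256) + (5/256)·log₂(5/256) + (5/128)·log₂(5/128) + (15/256)·log₂(15/256) + (75/256)·log₂(75/256) + (75/128)·log₂(75/128)]
  = 0.0313 + 0.1109 + 0.1827 + 0.2398 + 0.5189 + 0.4519
  = 1.5355 bits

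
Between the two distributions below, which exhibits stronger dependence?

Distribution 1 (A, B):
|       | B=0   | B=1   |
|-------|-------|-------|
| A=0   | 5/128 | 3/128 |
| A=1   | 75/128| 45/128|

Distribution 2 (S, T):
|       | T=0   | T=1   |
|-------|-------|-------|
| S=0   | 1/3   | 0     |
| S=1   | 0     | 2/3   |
Distribution 1 (A, B):
Marginal P(A) (row sums):
  P(A=0) = 5/128 + 3/128 = 1/16
  P(A=1) = 75/128 + 45/128 = 15/16
Marginal P(B) (column sums):
  P(B=0) = 5/128 + 75/128 = 5/8
  P(B=1) = 3/128 + 45/128 = 3/8

H(A) = -[(1/16)·log₂(1/16) + (15/16)·log₂(15/16)]
  = 0.2500 + 0.0873
  = 0.3373 bits
H(B) = -[(5/8)·log₂(5/8) + (3/8)·log₂(3/8)]
  = 0.4238 + 0.5306
  = 0.9544 bits
H(A,B) = -[(5/128)·log₂(5/128) + (3/128)·log₂(3/128) + (75/128)·log₂(75/128) + (45/128)·log₂(45/128)]
  = 0.1827 + 0.1269 + 0.4519 + 0.5302
  = 1.2917 bits

I(A;B) = H(A) + H(B) - H(A,B)
  = 0.3373 + 0.9544 - 1.2917
  = 0.0000 bits

Distribution 2 (S, T):
Marginal P(S) (row sums):
  P(S=0) = 1/3 + 0 = 1/3
  P(S=1) = 0 + 2/3 = 2/3
Marginal P(T) (column sums):
  P(T=0) = 1/3 + 0 = 1/3
  P(T=1) = 0 + 2/3 = 2/3

H(S) = -[(1/3)·log₂(1/3) + (2/3)·log₂(2/3)]
  = 0.5283 + 0.3900
  = 0.9183 bits
H(T) = -[(1/3)·log₂(1/3) + (2/3)·log₂(2/3)]
  = 0.5283 + 0.3900
  = 0.9183 bits
H(S,T) = -[(1/3)·log₂(1/3) + (2/3)·log₂(2/3)]
  = 0.5283 + 0.3900
  = 0.9183 bits

I(S;T) = H(S) + H(T) - H(S,T)
  = 0.9183 + 0.9183 - 0.9183
  = 0.9183 bits

I(S;T) = 0.9183 bits > I(A;B) = 0.0000 bits, so (S, T) has the higher mutual information (stronger dependence).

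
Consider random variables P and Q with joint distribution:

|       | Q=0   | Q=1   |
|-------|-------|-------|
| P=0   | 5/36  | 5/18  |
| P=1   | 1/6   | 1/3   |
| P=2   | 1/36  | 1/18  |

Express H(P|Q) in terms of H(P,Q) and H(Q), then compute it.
H(P|Q) = H(P,Q) - H(Q)

Marginal P(Q) (column sums):
  P(Q=0) = 5/36 + 1/6 + 1/36 = 1/3
  P(Q=1) = 5/18 + 1/3 + 1/18 = 2/3

H(P,Q) = -[(5/36)·log₂(5/36) + (5/18)·log₂(5/18) + (1/6)·log₂(1/6) + (1/3)·log₂(1/3) + (1/36)·log₂(1/36) + (1/18)·log₂(1/18)]
  = 0.3956 + 0.5133 + 0.4308 + 0.5283 + 0.1436 + 0.2317
  = 2.2433 bits
H(Q) = -[(1/3)·log₂(1/3) + (2/3)·log₂(2/3)]
  = 0.5283 + 0.3900
  = 0.9183 bits

H(P|Q) = 2.2433 - 0.9183 = 1.3250 bits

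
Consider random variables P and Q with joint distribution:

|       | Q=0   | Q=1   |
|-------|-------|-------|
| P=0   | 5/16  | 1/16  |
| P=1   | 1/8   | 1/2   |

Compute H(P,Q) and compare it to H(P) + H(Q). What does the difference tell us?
Marginal P(P) (row sums):
  P(P=0) = 5/16 + 1/16 = 3/8
  P(P=1) = 1/8 + 1/2 = 5/8
Marginal P(Q) (column sums):
  P(Q=0) = 5/16 + 1/8 = 7/16
  P(Q=1) = 1/16 + 1/2 = 9/16

H(P,Q) = -[(5/16)·log₂(5/16) + (1/16)·log₂(1/16) + (1/8)·log₂(1/8) + (1/2)·log₂(1/2)]
  = 0.5244 + 0.2500 + 0.3750 + 0.5000
  = 1.6494 bits
H(P) = -[(3/8)·log₂(3/8) + (5/8)·log₂(5/8)]
  = 0.5306 + 0.4238
  = 0.9544 bits
H(Q) = -[(7/16)·log₂(7/16) + (9/16)·log₂(9/16)]
  = 0.5218 + 0.4669
  = 0.9887 bits

H(P) + H(Q) = 0.9544 + 0.9887 = 1.9431 bits
Difference: H(P) + H(Q) - H(P,Q) = 1.9431 - 1.6494 = 0.2937 bits = I(P;Q)

The difference is the mutual information; it is positive here, so P and Q are dependent (knowing one reduces uncertainty about the other by 0.2937 bits).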